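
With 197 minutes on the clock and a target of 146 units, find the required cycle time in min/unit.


Formula: CT = Available Time / Number of Units
CT = 197 min / 146 units
CT = 1.35 min/unit

1.35 min/unit


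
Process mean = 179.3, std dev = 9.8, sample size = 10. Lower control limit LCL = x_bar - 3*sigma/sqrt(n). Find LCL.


LCL = 179.3 - 3 * 9.8 / sqrt(10)

170.0


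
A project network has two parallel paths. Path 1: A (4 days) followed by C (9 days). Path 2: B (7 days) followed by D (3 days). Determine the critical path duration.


Path 1 = 4 + 9 = 13 days
Path 2 = 7 + 3 = 10 days
Duration = max(13, 10) = 13 days

13 days


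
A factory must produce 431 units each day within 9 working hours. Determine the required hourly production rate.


Formula: Production Rate = Daily Demand / Available Hours
Rate = 431 units/day / 9 hours/day
Rate = 47.9 units/hour

47.9 units/hour


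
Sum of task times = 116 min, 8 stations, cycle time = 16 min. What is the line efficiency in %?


Formula: Efficiency = Sum of Task Times / (N_stations * CT) * 100
Total station capacity = 8 stations * 16 min = 128 min
Efficiency = 116 / 128 * 100 = 90.6%

90.6%


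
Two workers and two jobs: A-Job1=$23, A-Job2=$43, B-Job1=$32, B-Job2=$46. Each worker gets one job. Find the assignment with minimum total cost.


Option 1: A->1 + B->2 = $23 + $46 = $69
Option 2: A->2 + B->1 = $43 + $32 = $75
Min cost = min($69, $75) = $69

$69


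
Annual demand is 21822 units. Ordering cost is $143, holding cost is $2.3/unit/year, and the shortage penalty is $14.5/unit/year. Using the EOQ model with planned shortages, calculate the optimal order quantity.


Formula: EOQ* = sqrt(2DS/H) * sqrt((H+P)/P)
Base EOQ = sqrt(2*21822*143/2.3) = 1647.28 units
Correction = sqrt((2.3+14.5)/14.5) = 1.07639
EOQ* = 1647.28 * 1.07639 = 1773.1 units

1773.1 units


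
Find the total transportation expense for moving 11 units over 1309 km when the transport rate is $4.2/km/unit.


TC = dist * cost * units = 1309 * 4.2 * 11 = $60475.80

$60475.80


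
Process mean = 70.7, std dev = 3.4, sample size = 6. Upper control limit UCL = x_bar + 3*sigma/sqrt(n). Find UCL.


UCL = 70.7 + 3 * 3.4 / sqrt(6)

74.86


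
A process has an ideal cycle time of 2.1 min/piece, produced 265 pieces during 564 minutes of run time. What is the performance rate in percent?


Formula: Performance = (Ideal CT * Total Count) / Run Time * 100
Ideal output time = 2.1 * 265 = 556.5 min
Performance = 556.5 / 564 * 100 = 98.7%

98.7%


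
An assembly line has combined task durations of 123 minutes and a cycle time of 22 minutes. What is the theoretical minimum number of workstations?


Formula: N_min = ceil(Sum of Task Times / Cycle Time)
N_min = ceil(123 min / 22 min) = ceil(5.5909)
N_min = 6 stations

6


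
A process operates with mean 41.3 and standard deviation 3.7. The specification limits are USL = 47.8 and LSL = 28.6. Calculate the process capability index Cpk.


Cpu = (47.8 - 41.3) / (3 * 3.7) = 0.59
Cpl = (41.3 - 28.6) / (3 * 3.7) = 1.14
Cpk = min(0.59, 1.14) = 0.59

0.59


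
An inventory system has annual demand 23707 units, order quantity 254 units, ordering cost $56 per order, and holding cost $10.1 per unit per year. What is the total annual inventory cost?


TC = 23707/254 * 56 + 254/2 * 10.1

$6509.44


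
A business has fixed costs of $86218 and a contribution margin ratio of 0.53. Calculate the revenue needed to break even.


Formula: BER = Fixed Costs / Contribution Margin Ratio
BER = $86218 / 0.53
BER = $162675.47 (to the nearest cent)

$162675.47


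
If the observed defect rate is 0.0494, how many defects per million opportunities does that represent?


DPMO = defect_rate * 1000000 = 0.0494 * 1000000

49400


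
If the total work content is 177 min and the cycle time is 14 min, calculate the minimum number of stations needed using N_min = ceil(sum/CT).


Formula: N_min = ceil(Sum of Task Times / Cycle Time)
N_min = ceil(177 min / 14 min) = ceil(12.6429)
N_min = 13 stations

13


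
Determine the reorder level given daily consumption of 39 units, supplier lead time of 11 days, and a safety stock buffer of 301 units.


Formula: ROP = (Daily Demand * Lead Time) + Safety Stock
Demand during lead time = 39 * 11 = 429 units
ROP = 429 + 301 = 730 units

730 units


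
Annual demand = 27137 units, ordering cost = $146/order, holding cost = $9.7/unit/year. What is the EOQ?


Formula: EOQ = sqrt(2 * D * S / H)
Numerator: 2 * 27137 * 146 = 7924004
2DS/H = 7924004 / 9.7 = 816907.6
EOQ = sqrt(816907.6) = 903.8 units

903.8 units


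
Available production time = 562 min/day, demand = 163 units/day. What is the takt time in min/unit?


Formula: Takt Time = Available Production Time / Customer Demand
Takt = 562 min/day / 163 units/day
Takt = 3.45 min/unit

3.45 min/unit


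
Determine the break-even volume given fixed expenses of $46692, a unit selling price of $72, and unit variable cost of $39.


Formula: BEQ = Fixed Costs / (Price - Variable Cost)
Contribution margin = $72 - $39 = $33/unit
BEQ = ceil($46692 / $33/unit) = ceil(1414.91) = 1415 units

1415 units


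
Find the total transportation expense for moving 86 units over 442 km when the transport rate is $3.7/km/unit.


TC = dist * cost * units = 442 * 3.7 * 86 = $140644.40

$140644.40


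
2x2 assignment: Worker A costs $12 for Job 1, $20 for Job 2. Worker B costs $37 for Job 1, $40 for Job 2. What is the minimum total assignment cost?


Option 1: A->1 + B->2 = $12 + $40 = $52
Option 2: A->2 + B->1 = $20 + $37 = $57
Min cost = min($52, $57) = $52

$52


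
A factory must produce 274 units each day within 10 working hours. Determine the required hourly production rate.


Formula: Production Rate = Daily Demand / Available Hours
Rate = 274 units/day / 10 hours/day
Rate = 27.4 units/hour

27.4 units/hour


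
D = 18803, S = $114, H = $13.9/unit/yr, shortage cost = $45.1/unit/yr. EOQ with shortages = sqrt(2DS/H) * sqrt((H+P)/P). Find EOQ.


Formula: EOQ* = sqrt(2DS/H) * sqrt((H+P)/P)
Base EOQ = sqrt(2*18803*114/13.9) = 555.36 units
Correction = sqrt((13.9+45.1)/45.1) = 1.14377
EOQ* = 555.36 * 1.14377 = 635.2 units

635.2 units


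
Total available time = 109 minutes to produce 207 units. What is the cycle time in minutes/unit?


Formula: CT = Available Time / Number of Units
CT = 109 min / 207 units
CT = 0.53 min/unit

0.53 min/unit


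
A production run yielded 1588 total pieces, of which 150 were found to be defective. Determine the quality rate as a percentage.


Formula: Quality Rate = Good Pieces / Total Pieces * 100
Good pieces = 1588 - 150 = 1438
QR = 1438 / 1588 * 100 = 90.6%

90.6%


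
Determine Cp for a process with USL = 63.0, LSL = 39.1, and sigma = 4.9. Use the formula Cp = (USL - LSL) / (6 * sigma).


Cp = (63.0 - 39.1) / (6 * 4.9)

0.81


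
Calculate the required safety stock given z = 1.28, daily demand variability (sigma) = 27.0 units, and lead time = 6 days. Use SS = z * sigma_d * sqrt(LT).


Formula: SS = z * sigma_d * sqrt(LT)
sqrt(LT) = sqrt(6) = 2.4495
SS = 1.28 * 27.0 * 2.4495
SS = 84.7 units

84.7 units


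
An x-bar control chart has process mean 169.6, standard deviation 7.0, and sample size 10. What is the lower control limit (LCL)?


LCL = 169.6 - 3 * 7.0 / sqrt(10)

162.96


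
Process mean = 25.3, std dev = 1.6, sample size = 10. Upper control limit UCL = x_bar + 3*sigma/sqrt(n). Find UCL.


UCL = 25.3 + 3 * 1.6 / sqrt(10)

26.82


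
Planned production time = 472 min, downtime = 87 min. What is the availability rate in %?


Formula: Availability = (Planned Time - Downtime) / Planned Time * 100
Uptime = 472 - 87 = 385 min
Availability = 385 / 472 * 100 = 81.6%

81.6%


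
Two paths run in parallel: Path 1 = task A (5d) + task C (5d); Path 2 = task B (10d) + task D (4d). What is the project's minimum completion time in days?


Path 1 = 5 + 5 = 10 days
Path 2 = 10 + 4 = 14 days
Duration = max(10, 14) = 14 days

14 days


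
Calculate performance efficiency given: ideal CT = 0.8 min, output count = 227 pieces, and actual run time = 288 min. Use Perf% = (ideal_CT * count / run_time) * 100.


Formula: Performance = (Ideal CT * Total Count) / Run Time * 100
Ideal output time = 0.8 * 227 = 181.6 min
Performance = 181.6 / 288 * 100 = 63.1%

63.1%


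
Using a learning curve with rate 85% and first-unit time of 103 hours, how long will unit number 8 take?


Formula: T_n = T_1 * (learning_rate)^(log2(n)) where learning_rate = rate/100
Doublings = log2(8) = 3
T_n = 103 * 0.85^3
T_n = 103 * 0.6141 = 63.3 hours

63.3 hours


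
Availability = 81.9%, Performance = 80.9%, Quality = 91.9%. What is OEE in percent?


Formula: OEE = Availability * Performance * Quality / 10000
A * P = 81.9% * 80.9% / 100 = 66.26%
OEE = 66.26% * 91.9% / 100 = 60.9%

60.9%


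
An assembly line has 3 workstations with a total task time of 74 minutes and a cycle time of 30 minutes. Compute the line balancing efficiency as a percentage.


Formula: Efficiency = Sum of Task Times / (N_stations * CT) * 100
Total station capacity = 3 stations * 30 min = 90 min
Efficiency = 74 / 90 * 100 = 82.2%

82.2%


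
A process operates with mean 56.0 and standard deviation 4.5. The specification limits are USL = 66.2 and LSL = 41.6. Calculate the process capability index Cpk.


Cpu = (66.2 - 56.0) / (3 * 4.5) = 0.76
Cpl = (56.0 - 41.6) / (3 * 4.5) = 1.07
Cpk = min(0.76, 1.07) = 0.76

0.76


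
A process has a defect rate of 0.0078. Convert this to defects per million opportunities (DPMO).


DPMO = defect_rate * 1000000 = 0.0078 * 1000000

7800


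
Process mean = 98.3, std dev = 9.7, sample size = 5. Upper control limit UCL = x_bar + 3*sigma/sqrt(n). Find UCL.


UCL = 98.3 + 3 * 9.7 / sqrt(5)

111.31


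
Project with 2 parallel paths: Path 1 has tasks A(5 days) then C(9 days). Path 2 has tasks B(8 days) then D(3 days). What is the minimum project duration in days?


Path 1 = 5 + 9 = 14 days
Path 2 = 8 + 3 = 11 days
Duration = max(14, 11) = 14 days

14 days


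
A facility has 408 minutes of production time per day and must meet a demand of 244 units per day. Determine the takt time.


Formula: Takt Time = Available Production Time / Customer Demand
Takt = 408 min/day / 244 units/day
Takt = 1.67 min/unit

1.67 min/unit


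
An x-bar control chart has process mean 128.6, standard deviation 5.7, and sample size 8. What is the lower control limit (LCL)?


LCL = 128.6 - 3 * 5.7 / sqrt(8)

122.55


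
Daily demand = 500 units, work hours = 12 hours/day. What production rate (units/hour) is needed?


Formula: Production Rate = Daily Demand / Available Hours
Rate = 500 units/day / 12 hours/day
Rate = 41.7 units/hour

41.7 units/hour


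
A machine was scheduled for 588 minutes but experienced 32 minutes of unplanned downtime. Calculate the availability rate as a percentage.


Formula: Availability = (Planned Time - Downtime) / Planned Time * 100
Uptime = 588 - 32 = 556 min
Availability = 556 / 588 * 100 = 94.6%

94.6%


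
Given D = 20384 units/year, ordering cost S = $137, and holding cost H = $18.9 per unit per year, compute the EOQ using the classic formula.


Formula: EOQ = sqrt(2 * D * S / H)
Numerator: 2 * 20384 * 137 = 5585216
2DS/H = 5585216 / 18.9 = 295514.1
EOQ = sqrt(295514.1) = 543.6 units

543.6 units


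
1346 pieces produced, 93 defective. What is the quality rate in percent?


Formula: Quality Rate = Good Pieces / Total Pieces * 100
Good pieces = 1346 - 93 = 1253
QR = 1253 / 1346 * 100 = 93.1%

93.1%


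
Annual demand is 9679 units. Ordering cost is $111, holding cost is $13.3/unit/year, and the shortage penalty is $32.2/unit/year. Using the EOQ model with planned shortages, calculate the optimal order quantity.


Formula: EOQ* = sqrt(2DS/H) * sqrt((H+P)/P)
Base EOQ = sqrt(2*9679*111/13.3) = 401.94 units
Correction = sqrt((13.3+32.2)/32.2) = 1.18872
EOQ* = 401.94 * 1.18872 = 477.8 units

477.8 units


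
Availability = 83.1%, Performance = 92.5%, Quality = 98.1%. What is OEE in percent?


Formula: OEE = Availability * Performance * Quality / 10000
A * P = 83.1% * 92.5% / 100 = 76.87%
OEE = 76.87% * 98.1% / 100 = 75.4%

75.4%


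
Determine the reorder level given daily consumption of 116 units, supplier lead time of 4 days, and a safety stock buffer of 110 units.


Formula: ROP = (Daily Demand * Lead Time) + Safety Stock
Demand during lead time = 116 * 4 = 464 units
ROP = 464 + 110 = 574 units

574 units


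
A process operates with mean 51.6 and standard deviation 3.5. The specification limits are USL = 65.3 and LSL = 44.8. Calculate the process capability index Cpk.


Cpu = (65.3 - 51.6) / (3 * 3.5) = 1.3
Cpl = (51.6 - 44.8) / (3 * 3.5) = 0.65
Cpk = min(1.3, 0.65) = 0.65

0.65


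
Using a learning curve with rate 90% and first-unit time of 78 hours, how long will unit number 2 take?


Formula: T_n = T_1 * (learning_rate)^(log2(n)) where learning_rate = rate/100
Doublings = log2(2) = 1
T_n = 78 * 0.9^1
T_n = 78 * 0.9 = 70.2 hours

70.2 hours


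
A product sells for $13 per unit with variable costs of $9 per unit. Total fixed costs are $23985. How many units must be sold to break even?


Formula: BEQ = Fixed Costs / (Price - Variable Cost)
Contribution margin = $13 - $9 = $4/unit
BEQ = ceil($23985 / $4/unit) = ceil(5996.25) = 5997 units

5997 units


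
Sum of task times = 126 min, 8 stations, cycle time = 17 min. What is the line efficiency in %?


Formula: Efficiency = Sum of Task Times / (N_stations * CT) * 100
Total station capacity = 8 stations * 17 min = 136 min
Efficiency = 126 / 136 * 100 = 92.6%

92.6%


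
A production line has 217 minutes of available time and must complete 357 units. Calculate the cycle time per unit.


Formula: CT = Available Time / Number of Units
CT = 217 min / 357 units
CT = 0.61 min/unit

0.61 min/unit


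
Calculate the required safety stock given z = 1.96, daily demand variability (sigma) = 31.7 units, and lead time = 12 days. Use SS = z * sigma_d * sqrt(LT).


Formula: SS = z * sigma_d * sqrt(LT)
sqrt(LT) = sqrt(12) = 3.4641
SS = 1.96 * 31.7 * 3.4641
SS = 215.2 units

215.2 units


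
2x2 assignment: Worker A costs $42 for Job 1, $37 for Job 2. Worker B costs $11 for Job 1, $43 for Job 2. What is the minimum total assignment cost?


Option 1: A->1 + B->2 = $42 + $43 = $85
Option 2: A->2 + B->1 = $37 + $11 = $48
Min cost = min($85, $48) = $48

$48


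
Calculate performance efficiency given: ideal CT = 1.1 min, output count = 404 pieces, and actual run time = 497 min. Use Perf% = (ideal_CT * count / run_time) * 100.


Formula: Performance = (Ideal CT * Total Count) / Run Time * 100
Ideal output time = 1.1 * 404 = 444.4 min
Performance = 444.4 / 497 * 100 = 89.4%

89.4%


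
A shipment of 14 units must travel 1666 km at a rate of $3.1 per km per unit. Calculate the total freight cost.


TC = dist * cost * units = 1666 * 3.1 * 14 = $72304.40

$72304.40


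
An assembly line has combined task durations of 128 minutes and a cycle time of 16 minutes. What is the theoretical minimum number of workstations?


Formula: N_min = ceil(Sum of Task Times / Cycle Time)
N_min = ceil(128 min / 16 min) = ceil(8.0)
N_min = 8 stations

8


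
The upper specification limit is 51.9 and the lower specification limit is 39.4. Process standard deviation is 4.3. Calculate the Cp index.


Cp = (51.9 - 39.4) / (6 * 4.3)

0.48


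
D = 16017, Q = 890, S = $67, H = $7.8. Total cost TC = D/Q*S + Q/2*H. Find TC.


TC = 16017/890 * 67 + 890/2 * 7.8

$4676.77


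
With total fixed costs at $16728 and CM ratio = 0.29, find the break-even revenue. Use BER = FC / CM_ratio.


Formula: BER = Fixed Costs / Contribution Margin Ratio
BER = $16728 / 0.29
BER = $57682.76 (to the nearest cent)

$57682.76


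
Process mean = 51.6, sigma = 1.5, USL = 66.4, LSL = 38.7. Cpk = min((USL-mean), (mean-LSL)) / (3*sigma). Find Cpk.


Cpu = (66.4 - 51.6) / (3 * 1.5) = 3.29
Cpl = (51.6 - 38.7) / (3 * 1.5) = 2.87
Cpk = min(3.29, 2.87) = 2.87

2.87


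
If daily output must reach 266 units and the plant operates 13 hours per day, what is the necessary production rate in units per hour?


Formula: Production Rate = Daily Demand / Available Hours
Rate = 266 units/day / 13 hours/day
Rate = 20.5 units/hour

20.5 units/hour


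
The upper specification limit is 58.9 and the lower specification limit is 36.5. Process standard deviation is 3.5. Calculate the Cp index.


Cp = (58.9 - 36.5) / (6 * 3.5)

1.07


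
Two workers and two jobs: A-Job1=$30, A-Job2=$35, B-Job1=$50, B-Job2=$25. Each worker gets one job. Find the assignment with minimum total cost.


Option 1: A->1 + B->2 = $30 + $25 = $55
Option 2: A->2 + B->1 = $35 + $50 = $85
Min cost = min($55, $85) = $55

$55


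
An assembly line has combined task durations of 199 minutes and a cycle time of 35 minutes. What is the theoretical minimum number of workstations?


Formula: N_min = ceil(Sum of Task Times / Cycle Time)
N_min = ceil(199 min / 35 min) = ceil(5.6857)
N_min = 6 stations

6


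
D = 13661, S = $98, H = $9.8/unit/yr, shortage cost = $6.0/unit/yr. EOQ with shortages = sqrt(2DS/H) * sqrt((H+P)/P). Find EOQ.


Formula: EOQ* = sqrt(2DS/H) * sqrt((H+P)/P)
Base EOQ = sqrt(2*13661*98/9.8) = 522.7 units
Correction = sqrt((9.8+6.0)/6.0) = 1.62275
EOQ* = 522.7 * 1.62275 = 848.2 units

848.2 units


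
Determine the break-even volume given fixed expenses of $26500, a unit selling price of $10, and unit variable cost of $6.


Formula: BEQ = Fixed Costs / (Price - Variable Cost)
Contribution margin = $10 - $6 = $4/unit
BEQ = ceil($26500 / $4/unit) = ceil(6625.0) = 6625 units

6625 units


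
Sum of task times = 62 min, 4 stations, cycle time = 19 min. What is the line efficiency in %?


Formula: Efficiency = Sum of Task Times / (N_stations * CT) * 100
Total station capacity = 4 stations * 19 min = 76 min
Efficiency = 62 / 76 * 100 = 81.6%

81.6%


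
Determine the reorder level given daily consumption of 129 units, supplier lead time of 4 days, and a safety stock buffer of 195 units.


Formula: ROP = (Daily Demand * Lead Time) + Safety Stock
Demand during lead time = 129 * 4 = 516 units
ROP = 516 + 195 = 711 units

711 units


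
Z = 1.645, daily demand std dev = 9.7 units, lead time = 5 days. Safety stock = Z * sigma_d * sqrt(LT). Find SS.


Formula: SS = z * sigma_d * sqrt(LT)
sqrt(LT) = sqrt(5) = 2.2361
SS = 1.645 * 9.7 * 2.2361
SS = 35.7 units

35.7 units


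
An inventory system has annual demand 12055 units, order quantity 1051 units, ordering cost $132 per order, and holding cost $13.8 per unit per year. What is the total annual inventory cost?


TC = 12055/1051 * 132 + 1051/2 * 13.8

$8765.94


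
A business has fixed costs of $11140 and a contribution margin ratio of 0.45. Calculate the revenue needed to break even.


Formula: BER = Fixed Costs / Contribution Margin Ratio
BER = $11140 / 0.45
BER = $24755.56 (to the nearest cent)

$24755.56


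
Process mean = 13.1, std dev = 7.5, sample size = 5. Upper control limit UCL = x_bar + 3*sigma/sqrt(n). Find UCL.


UCL = 13.1 + 3 * 7.5 / sqrt(5)

23.16


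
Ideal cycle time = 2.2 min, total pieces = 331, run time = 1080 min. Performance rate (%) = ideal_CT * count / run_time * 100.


Formula: Performance = (Ideal CT * Total Count) / Run Time * 100
Ideal output time = 2.2 * 331 = 728.2 min
Performance = 728.2 / 1080 * 100 = 67.4%

67.4%


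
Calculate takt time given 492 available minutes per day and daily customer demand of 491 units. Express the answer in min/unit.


Formula: Takt Time = Available Production Time / Customer Demand
Takt = 492 min/day / 491 units/day
Takt = 1.0 min/unit

1.0 min/unit


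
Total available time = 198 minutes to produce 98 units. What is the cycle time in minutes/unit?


Formula: CT = Available Time / Number of Units
CT = 198 min / 98 units
CT = 2.02 min/unit

2.02 min/unit


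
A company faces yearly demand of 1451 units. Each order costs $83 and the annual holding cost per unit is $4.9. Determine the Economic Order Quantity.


Formula: EOQ = sqrt(2 * D * S / H)
Numerator: 2 * 1451 * 83 = 240866
2DS/H = 240866 / 4.9 = 49156.3
EOQ = sqrt(49156.3) = 221.7 units

221.7 units


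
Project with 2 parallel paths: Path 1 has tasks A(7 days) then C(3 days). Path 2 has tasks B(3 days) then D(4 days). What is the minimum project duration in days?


Path 1 = 7 + 3 = 10 days
Path 2 = 3 + 4 = 7 days
Duration = max(10, 7) = 10 days

10 days


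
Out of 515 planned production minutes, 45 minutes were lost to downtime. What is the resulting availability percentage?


Formula: Availability = (Planned Time - Downtime) / Planned Time * 100
Uptime = 515 - 45 = 470 min
Availability = 470 / 515 * 100 = 91.3%

91.3%


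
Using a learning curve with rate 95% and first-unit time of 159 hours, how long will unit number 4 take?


Formula: T_n = T_1 * (learning_rate)^(log2(n)) where learning_rate = rate/100
Doublings = log2(4) = 2
T_n = 159 * 0.95^2
T_n = 159 * 0.9025 = 143.5 hours

143.5 hours


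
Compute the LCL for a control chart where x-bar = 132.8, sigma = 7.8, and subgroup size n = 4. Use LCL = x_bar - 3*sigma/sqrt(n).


LCL = 132.8 - 3 * 7.8 / sqrt(4)

121.1


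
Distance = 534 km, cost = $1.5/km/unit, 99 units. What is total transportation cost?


TC = dist * cost * units = 534 * 1.5 * 99 = $79299.00

$79299.00


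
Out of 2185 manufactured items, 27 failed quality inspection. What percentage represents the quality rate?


Formula: Quality Rate = Good Pieces / Total Pieces * 100
Good pieces = 2185 - 27 = 2158
QR = 2158 / 2185 * 100 = 98.8%

98.8%


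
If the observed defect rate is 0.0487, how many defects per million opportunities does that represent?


DPMO = defect_rate * 1000000 = 0.0487 * 1000000

48700


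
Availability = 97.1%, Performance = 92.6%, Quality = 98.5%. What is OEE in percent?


Formula: OEE = Availability * Performance * Quality / 10000
A * P = 97.1% * 92.6% / 100 = 89.91%
OEE = 89.91% * 98.5% / 100 = 88.6%

88.6%


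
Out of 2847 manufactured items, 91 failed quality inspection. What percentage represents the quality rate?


Formula: Quality Rate = Good Pieces / Total Pieces * 100
Good pieces = 2847 - 91 = 2756
QR = 2756 / 2847 * 100 = 96.8%

96.8%


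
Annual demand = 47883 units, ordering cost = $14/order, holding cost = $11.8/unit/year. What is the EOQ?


Formula: EOQ = sqrt(2 * D * S / H)
Numerator: 2 * 47883 * 14 = 1340724
2DS/H = 1340724 / 11.8 = 113620.7
EOQ = sqrt(113620.7) = 337.1 units

337.1 units


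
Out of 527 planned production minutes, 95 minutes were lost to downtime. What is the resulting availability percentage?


Formula: Availability = (Planned Time - Downtime) / Planned Time * 100
Uptime = 527 - 95 = 432 min
Availability = 432 / 527 * 100 = 82.0%

82.0%


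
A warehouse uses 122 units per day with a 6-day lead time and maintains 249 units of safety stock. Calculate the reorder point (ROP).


Formula: ROP = (Daily Demand * Lead Time) + Safety Stock
Demand during lead time = 122 * 6 = 732 units
ROP = 732 + 249 = 981 units

981 units


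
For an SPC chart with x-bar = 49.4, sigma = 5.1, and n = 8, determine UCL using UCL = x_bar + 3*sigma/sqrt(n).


UCL = 49.4 + 3 * 5.1 / sqrt(8)

54.81


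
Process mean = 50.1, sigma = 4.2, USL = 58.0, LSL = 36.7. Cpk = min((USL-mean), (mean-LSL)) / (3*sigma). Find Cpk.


Cpu = (58.0 - 50.1) / (3 * 4.2) = 0.63
Cpl = (50.1 - 36.7) / (3 * 4.2) = 1.06
Cpk = min(0.63, 1.06) = 0.63

0.63


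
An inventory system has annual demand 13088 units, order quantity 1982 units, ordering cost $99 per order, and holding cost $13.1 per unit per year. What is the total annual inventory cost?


TC = 13088/1982 * 99 + 1982/2 * 13.1

$13635.84


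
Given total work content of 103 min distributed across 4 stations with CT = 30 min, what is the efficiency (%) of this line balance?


Formula: Efficiency = Sum of Task Times / (N_stations * CT) * 100
Total station capacity = 4 stations * 30 min = 120 min
Efficiency = 103 / 120 * 100 = 85.8%

85.8%


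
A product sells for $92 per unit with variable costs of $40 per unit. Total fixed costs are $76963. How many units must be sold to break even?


Formula: BEQ = Fixed Costs / (Price - Variable Cost)
Contribution margin = $92 - $40 = $52/unit
BEQ = ceil($76963 / $52/unit) = ceil(1480.06) = 1481 units

1481 units


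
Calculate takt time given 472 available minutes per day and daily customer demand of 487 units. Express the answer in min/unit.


Formula: Takt Time = Available Production Time / Customer Demand
Takt = 472 min/day / 487 units/day
Takt = 0.97 min/unit

0.97 min/unit


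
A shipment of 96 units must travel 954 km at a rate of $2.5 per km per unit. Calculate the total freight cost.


TC = dist * cost * units = 954 * 2.5 * 96 = $228960.00

$228960.00


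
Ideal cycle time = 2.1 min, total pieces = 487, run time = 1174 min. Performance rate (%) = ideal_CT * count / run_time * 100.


Formula: Performance = (Ideal CT * Total Count) / Run Time * 100
Ideal output time = 2.1 * 487 = 1022.7 min
Performance = 1022.7 / 1174 * 100 = 87.1%

87.1%


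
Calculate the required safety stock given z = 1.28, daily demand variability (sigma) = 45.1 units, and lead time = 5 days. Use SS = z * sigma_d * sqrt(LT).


Formula: SS = z * sigma_d * sqrt(LT)
sqrt(LT) = sqrt(5) = 2.2361
SS = 1.28 * 45.1 * 2.2361
SS = 129.1 units

129.1 units


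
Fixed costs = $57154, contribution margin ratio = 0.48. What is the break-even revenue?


Formula: BER = Fixed Costs / Contribution Margin Ratio
BER = $57154 / 0.48
BER = $119070.83 (to the nearest cent)

$119070.83


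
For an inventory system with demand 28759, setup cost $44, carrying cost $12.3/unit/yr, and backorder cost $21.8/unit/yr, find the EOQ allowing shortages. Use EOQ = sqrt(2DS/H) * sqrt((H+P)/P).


Formula: EOQ* = sqrt(2DS/H) * sqrt((H+P)/P)
Base EOQ = sqrt(2*28759*44/12.3) = 453.6 units
Correction = sqrt((12.3+21.8)/21.8) = 1.25069
EOQ* = 453.6 * 1.25069 = 567.3 units

567.3 units


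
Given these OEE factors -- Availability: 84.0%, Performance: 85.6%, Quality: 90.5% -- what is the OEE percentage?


Formula: OEE = Availability * Performance * Quality / 10000
A * P = 84.0% * 85.6% / 100 = 71.9%
OEE = 71.9% * 90.5% / 100 = 65.1%

65.1%


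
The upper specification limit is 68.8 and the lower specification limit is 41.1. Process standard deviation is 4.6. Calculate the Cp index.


Cp = (68.8 - 41.1) / (6 * 4.6)

1.0


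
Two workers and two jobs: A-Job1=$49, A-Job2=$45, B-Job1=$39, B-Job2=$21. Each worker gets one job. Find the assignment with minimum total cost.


Option 1: A->1 + B->2 = $49 + $21 = $70
Option 2: A->2 + B->1 = $45 + $39 = $84
Min cost = min($70, $84) = $70

$70


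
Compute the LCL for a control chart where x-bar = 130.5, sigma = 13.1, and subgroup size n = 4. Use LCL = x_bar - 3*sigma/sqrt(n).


LCL = 130.5 - 3 * 13.1 / sqrt(4)

110.85


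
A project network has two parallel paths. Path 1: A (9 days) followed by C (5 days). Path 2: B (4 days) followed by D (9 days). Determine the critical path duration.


Path 1 = 9 + 5 = 14 days
Path 2 = 4 + 9 = 13 days
Duration = max(14, 13) = 14 days

14 days


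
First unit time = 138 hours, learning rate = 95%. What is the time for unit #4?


Formula: T_n = T_1 * (learning_rate)^(log2(n)) where learning_rate = rate/100
Doublings = log2(4) = 2
T_n = 138 * 0.95^2
T_n = 138 * 0.9025 = 124.5 hours

124.5 hours


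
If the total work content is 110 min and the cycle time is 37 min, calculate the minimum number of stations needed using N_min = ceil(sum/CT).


Formula: N_min = ceil(Sum of Task Times / Cycle Time)
N_min = ceil(110 min / 37 min) = ceil(2.973)
N_min = 3 stations

3


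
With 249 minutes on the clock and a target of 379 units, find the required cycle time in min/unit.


Formula: CT = Available Time / Number of Units
CT = 249 min / 379 units
CT = 0.66 min/unit

0.66 min/unit


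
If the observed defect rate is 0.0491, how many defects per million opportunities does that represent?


DPMO = defect_rate * 1000000 = 0.0491 * 1000000

49100


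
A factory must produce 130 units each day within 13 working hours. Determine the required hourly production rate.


Formula: Production Rate = Daily Demand / Available Hours
Rate = 130 units/day / 13 hours/day
Rate = 10.0 units/hour

10.0 units/hour


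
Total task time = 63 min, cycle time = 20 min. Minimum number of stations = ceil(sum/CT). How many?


Formula: N_min = ceil(Sum of Task Times / Cycle Time)
N_min = ceil(63 min / 20 min) = ceil(3.15)
N_min = 4 stations

4


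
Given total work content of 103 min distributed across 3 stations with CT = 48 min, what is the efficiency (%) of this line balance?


Formula: Efficiency = Sum of Task Times / (N_stations * CT) * 100
Total station capacity = 3 stations * 48 min = 144 min
Efficiency = 103 / 144 * 100 = 71.5%

71.5%


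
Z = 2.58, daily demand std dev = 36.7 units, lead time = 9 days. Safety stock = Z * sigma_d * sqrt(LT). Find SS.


Formula: SS = z * sigma_d * sqrt(LT)
sqrt(LT) = sqrt(9) = 3.0
SS = 2.58 * 36.7 * 3.0
SS = 284.1 units

284.1 units


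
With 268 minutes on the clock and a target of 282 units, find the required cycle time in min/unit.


Formula: CT = Available Time / Number of Units
CT = 268 min / 282 units
CT = 0.95 min/unit

0.95 min/unit


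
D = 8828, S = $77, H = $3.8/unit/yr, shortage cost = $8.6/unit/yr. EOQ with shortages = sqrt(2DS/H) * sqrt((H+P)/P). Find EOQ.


Formula: EOQ* = sqrt(2DS/H) * sqrt((H+P)/P)
Base EOQ = sqrt(2*8828*77/3.8) = 598.14 units
Correction = sqrt((3.8+8.6)/8.6) = 1.20077
EOQ* = 598.14 * 1.20077 = 718.2 units

718.2 units


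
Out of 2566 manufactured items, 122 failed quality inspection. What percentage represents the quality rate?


Formula: Quality Rate = Good Pieces / Total Pieces * 100
Good pieces = 2566 - 122 = 2444
QR = 2444 / 2566 * 100 = 95.2%

95.2%


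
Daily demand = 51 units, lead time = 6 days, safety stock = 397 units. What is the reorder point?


Formula: ROP = (Daily Demand * Lead Time) + Safety Stock
Demand during lead time = 51 * 6 = 306 units
ROP = 306 + 397 = 703 units

703 units


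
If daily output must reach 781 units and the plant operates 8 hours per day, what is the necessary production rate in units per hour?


Formula: Production Rate = Daily Demand / Available Hours
Rate = 781 units/day / 8 hours/day
Rate = 97.6 units/hour

97.6 units/hour


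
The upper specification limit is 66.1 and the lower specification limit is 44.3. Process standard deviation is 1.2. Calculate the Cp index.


Cp = (66.1 - 44.3) / (6 * 1.2)

3.03


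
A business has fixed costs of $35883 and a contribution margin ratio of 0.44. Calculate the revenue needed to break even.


Formula: BER = Fixed Costs / Contribution Margin Ratio
BER = $35883 / 0.44
BER = $81552.27 (to the nearest cent)

$81552.27


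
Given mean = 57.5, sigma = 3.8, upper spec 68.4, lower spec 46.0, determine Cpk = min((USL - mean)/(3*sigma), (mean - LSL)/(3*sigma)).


Cpu = (68.4 - 57.5) / (3 * 3.8) = 0.96
Cpl = (57.5 - 46.0) / (3 * 3.8) = 1.01
Cpk = min(0.96, 1.01) = 0.96

0.96


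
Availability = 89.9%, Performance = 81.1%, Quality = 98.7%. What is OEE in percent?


Formula: OEE = Availability * Performance * Quality / 10000
A * P = 89.9% * 81.1% / 100 = 72.91%
OEE = 72.91% * 98.7% / 100 = 72.0%

72.0%


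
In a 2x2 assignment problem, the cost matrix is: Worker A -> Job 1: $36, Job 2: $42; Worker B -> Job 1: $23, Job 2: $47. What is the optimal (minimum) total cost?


Option 1: A->1 + B->2 = $36 + $47 = $83
Option 2: A->2 + B->1 = $42 + $23 = $65
Min cost = min($83, $65) = $65

$65


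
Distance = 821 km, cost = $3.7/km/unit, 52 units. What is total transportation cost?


TC = dist * cost * units = 821 * 3.7 * 52 = $157960.40

$157960.40


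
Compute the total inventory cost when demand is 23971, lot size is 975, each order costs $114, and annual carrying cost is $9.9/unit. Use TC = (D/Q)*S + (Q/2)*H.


TC = 23971/975 * 114 + 975/2 * 9.9

$7629.01


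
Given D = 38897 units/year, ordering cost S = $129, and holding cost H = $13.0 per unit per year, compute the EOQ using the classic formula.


Formula: EOQ = sqrt(2 * D * S / H)
Numerator: 2 * 38897 * 129 = 10035426
2DS/H = 10035426 / 13.0 = 771955.8
EOQ = sqrt(771955.8) = 878.6 units

878.6 units


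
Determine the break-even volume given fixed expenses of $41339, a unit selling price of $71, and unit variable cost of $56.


Formula: BEQ = Fixed Costs / (Price - Variable Cost)
Contribution margin = $71 - $56 = $15/unit
BEQ = ceil($41339 / $15/unit) = ceil(2755.93) = 2756 units

2756 units


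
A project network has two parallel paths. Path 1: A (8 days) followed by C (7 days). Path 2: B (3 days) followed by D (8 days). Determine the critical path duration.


Path 1 = 8 + 7 = 15 days
Path 2 = 3 + 8 = 11 days
Duration = max(15, 11) = 15 days

15 days


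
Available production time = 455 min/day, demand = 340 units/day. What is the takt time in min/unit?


Formula: Takt Time = Available Production Time / Customer Demand
Takt = 455 min/day / 340 units/day
Takt = 1.34 min/unit

1.34 min/unit


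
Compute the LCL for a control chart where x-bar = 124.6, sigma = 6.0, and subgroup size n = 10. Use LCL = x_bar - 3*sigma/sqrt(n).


LCL = 124.6 - 3 * 6.0 / sqrt(10)

118.91


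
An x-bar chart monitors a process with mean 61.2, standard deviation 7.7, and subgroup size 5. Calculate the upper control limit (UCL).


UCL = 61.2 + 3 * 7.7 / sqrt(5)

71.53


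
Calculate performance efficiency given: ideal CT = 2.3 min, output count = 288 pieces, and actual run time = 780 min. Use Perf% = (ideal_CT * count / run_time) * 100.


Formula: Performance = (Ideal CT * Total Count) / Run Time * 100
Ideal output time = 2.3 * 288 = 662.4 min
Performance = 662.4 / 780 * 100 = 84.9%

84.9%


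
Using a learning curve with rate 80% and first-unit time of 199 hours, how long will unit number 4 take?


Formula: T_n = T_1 * (learning_rate)^(log2(n)) where learning_rate = rate/100
Doublings = log2(4) = 2
T_n = 199 * 0.8^2
T_n = 199 * 0.64 = 127.4 hours

127.4 hours


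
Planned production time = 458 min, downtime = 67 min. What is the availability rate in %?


Formula: Availability = (Planned Time - Downtime) / Planned Time * 100
Uptime = 458 - 67 = 391 min
Availability = 391 / 458 * 100 = 85.4%

85.4%


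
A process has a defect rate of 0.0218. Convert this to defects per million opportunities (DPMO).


DPMO = defect_rate * 1000000 = 0.0218 * 1000000

21800


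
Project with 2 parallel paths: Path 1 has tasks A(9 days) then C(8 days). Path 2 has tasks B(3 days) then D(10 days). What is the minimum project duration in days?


Path 1 = 9 + 8 = 17 days
Path 2 = 3 + 10 = 13 days
Duration = max(17, 13) = 17 days

17 days


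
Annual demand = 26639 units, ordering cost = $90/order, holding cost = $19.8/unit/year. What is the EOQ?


Formula: EOQ = sqrt(2 * D * S / H)
Numerator: 2 * 26639 * 90 = 4795020
2DS/H = 4795020 / 19.8 = 242172.7
EOQ = sqrt(242172.7) = 492.1 units

492.1 units


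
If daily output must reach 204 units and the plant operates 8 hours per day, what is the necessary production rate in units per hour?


Formula: Production Rate = Daily Demand / Available Hours
Rate = 204 units/day / 8 hours/day
Rate = 25.5 units/hour

25.5 units/hour


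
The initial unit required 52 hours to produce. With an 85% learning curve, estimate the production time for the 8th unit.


Formula: T_n = T_1 * (learning_rate)^(log2(n)) where learning_rate = rate/100
Doublings = log2(8) = 3
T_n = 52 * 0.85^3
T_n = 52 * 0.6141 = 31.9 hours

31.9 hours


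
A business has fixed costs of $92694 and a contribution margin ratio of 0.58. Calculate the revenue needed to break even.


Formula: BER = Fixed Costs / Contribution Margin Ratio
BER = $92694 / 0.58
BER = $159817.24 (to the nearest cent)

$159817.24


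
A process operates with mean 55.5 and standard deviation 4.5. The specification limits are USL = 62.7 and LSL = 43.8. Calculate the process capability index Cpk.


Cpu = (62.7 - 55.5) / (3 * 4.5) = 0.53
Cpl = (55.5 - 43.8) / (3 * 4.5) = 0.87
Cpk = min(0.53, 0.87) = 0.53

0.53


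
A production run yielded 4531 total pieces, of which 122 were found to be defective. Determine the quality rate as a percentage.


Formula: Quality Rate = Good Pieces / Total Pieces * 100
Good pieces = 4531 - 122 = 4409
QR = 4409 / 4531 * 100 = 97.3%

97.3%


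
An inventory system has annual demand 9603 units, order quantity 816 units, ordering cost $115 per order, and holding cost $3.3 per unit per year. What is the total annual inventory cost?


TC = 9603/816 * 115 + 816/2 * 3.3

$2699.76


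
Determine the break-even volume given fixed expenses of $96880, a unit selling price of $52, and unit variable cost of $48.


Formula: BEQ = Fixed Costs / (Price - Variable Cost)
Contribution margin = $52 - $48 = $4/unit
BEQ = ceil($96880 / $4/unit) = ceil(24220.0) = 24220 units

24220 units


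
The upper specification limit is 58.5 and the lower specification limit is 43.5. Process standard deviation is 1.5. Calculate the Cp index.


Cp = (58.5 - 43.5) / (6 * 1.5)

1.67


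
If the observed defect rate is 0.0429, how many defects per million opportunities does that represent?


DPMO = defect_rate * 1000000 = 0.0429 * 1000000

42900


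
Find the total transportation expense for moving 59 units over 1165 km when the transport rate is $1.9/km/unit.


TC = dist * cost * units = 1165 * 1.9 * 59 = $130596.50

$130596.50


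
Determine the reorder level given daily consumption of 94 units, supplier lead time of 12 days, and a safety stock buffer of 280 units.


Formula: ROP = (Daily Demand * Lead Time) + Safety Stock
Demand during lead time = 94 * 12 = 1128 units
ROP = 1128 + 280 = 1408 units

1408 units


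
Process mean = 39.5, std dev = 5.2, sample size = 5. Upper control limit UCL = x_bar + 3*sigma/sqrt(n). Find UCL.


UCL = 39.5 + 3 * 5.2 / sqrt(5)

46.48


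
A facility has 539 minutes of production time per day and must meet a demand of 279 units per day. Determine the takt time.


Formula: Takt Time = Available Production Time / Customer Demand
Takt = 539 min/day / 279 units/day
Takt = 1.93 min/unit

1.93 min/unit


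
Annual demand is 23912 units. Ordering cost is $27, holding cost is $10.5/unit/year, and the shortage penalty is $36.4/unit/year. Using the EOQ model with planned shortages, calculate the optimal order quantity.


Formula: EOQ* = sqrt(2DS/H) * sqrt((H+P)/P)
Base EOQ = sqrt(2*23912*27/10.5) = 350.68 units
Correction = sqrt((10.5+36.4)/36.4) = 1.1351
EOQ* = 350.68 * 1.1351 = 398.1 units

398.1 units


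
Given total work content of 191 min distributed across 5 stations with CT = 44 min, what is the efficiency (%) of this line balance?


Formula: Efficiency = Sum of Task Times / (N_stations * CT) * 100
Total station capacity = 5 stations * 44 min = 220 min
Efficiency = 191 / 220 * 100 = 86.8%

86.8%


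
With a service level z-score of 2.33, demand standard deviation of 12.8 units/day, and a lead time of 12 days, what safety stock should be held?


Formula: SS = z * sigma_d * sqrt(LT)
sqrt(LT) = sqrt(12) = 3.4641
SS = 2.33 * 12.8 * 3.4641
SS = 103.3 units

103.3 units


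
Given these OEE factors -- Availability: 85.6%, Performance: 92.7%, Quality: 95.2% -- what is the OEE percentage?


Formula: OEE = Availability * Performance * Quality / 10000
A * P = 85.6% * 92.7% / 100 = 79.35%
OEE = 79.35% * 95.2% / 100 = 75.5%

75.5%
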